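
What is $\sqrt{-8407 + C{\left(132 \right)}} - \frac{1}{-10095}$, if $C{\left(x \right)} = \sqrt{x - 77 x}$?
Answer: $\frac{1}{10095} + \sqrt{-8407 + 4 i \sqrt{627}} \approx 0.54628 + 91.691 i$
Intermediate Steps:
$C{\left(x \right)} = 2 \sqrt{19} \sqrt{- x}$ ($C{\left(x \right)} = \sqrt{- 76 x} = 2 \sqrt{19} \sqrt{- x}$)
$\sqrt{-8407 + C{\left(132 \right)}} - \frac{1}{-10095} = \sqrt{-8407 + 2 \sqrt{19} \sqrt{\left(-1\right) 132}} - \frac{1}{-10095} = \sqrt{-8407 + 2 \sqrt{19} \sqrt{-132}} - - \frac{1}{10095} = \sqrt{-8407 + 2 \sqrt{19} \cdot 2 i \sqrt{33}} + \frac{1}{10095} = \sqrt{-8407 + 4 i \sqrt{627}} + \frac{1}{10095} = \frac{1}{10095} + \sqrt{-8407 + 4 i \sqrt{627}}$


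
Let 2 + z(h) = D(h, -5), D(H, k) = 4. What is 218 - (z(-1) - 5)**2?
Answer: 209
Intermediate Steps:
z(h) = 2 (z(h) = -2 + 4 = 2)
218 - (z(-1) - 5)**2 = 218 - (2 - 5)**2 = 218 - 1*(-3)**2 = 218 - 1*9 = 218 - 9 = 209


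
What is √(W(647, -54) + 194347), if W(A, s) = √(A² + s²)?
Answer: √(194347 + 5*√16861) ≈ 441.58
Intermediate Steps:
√(W(647, -54) + 194347) = √(√(647² + (-54)²) + 194347) = √(√(418609 + 2916) + 194347) = √(√421525 + 194347) = √(5*√16861 + 194347) = √(194347 + 5*√16861)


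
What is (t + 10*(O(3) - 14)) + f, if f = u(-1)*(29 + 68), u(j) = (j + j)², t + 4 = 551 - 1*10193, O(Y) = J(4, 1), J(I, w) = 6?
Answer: -9338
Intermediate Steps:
O(Y) = 6
t = -9646 (t = -4 + (551 - 1*10193) = -4 + (551 - 10193) = -4 - 9642 = -9646)
u(j) = 4*j² (u(j) = (2*j)² = 4*j²)
f = 388 (f = (4*(-1)²)*(29 + 68) = (4*1)*97 = 4*97 = 388)
(t + 10*(O(3) - 14)) + f = (-9646 + 10*(6 - 14)) + 388 = (-9646 + 10*(-8)) + 388 = (-9646 - 80) + 388 = -9726 + 388 = -9338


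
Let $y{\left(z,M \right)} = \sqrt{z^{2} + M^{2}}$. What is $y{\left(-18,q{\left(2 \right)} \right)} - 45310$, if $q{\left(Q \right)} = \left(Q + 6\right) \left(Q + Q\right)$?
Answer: $-45310 + 2 \sqrt{337} \approx -45273.0$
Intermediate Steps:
$q{\left(Q \right)} = 2 Q \left(6 + Q\right)$ ($q{\left(Q \right)} = \left(6 + Q\right) 2 Q = 2 Q \left(6 + Q\right)$)
$y{\left(z,M \right)} = \sqrt{M^{2} + z^{2}}$
$y{\left(-18,q{\left(2 \right)} \right)} - 45310 = \sqrt{\left(2 \cdot 2 \left(6 + 2\right)\right)^{2} + \left(-18\right)^{2}} - 45310 = \sqrt{\left(2 \cdot 2 \cdot 8\right)^{2} + 324} - 45310 = \sqrt{32^{2} + 324} - 45310 = \sqrt{1024 + 324} - 45310 = \sqrt{1348} - 45310 = 2 \sqrt{337} - 45310 = -45310 + 2 \sqrt{337}$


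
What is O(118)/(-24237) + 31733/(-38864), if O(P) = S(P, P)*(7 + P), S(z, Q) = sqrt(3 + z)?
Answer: -822550721/941946768 ≈ -0.87325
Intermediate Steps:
O(P) = sqrt(3 + P)*(7 + P)
O(118)/(-24237) + 31733/(-38864) = (sqrt(3 + 118)*(7 + 118))/(-24237) + 31733/(-38864) = (sqrt(121)*125)*(-1/24237) + 31733*(-1/38864) = (11*125)*(-1/24237) - 31733/38864 = 1375*(-1/24237) - 31733/38864 = -1375/24237 - 31733/38864 = -822550721/941946768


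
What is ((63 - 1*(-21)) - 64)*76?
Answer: 1520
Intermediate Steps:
((63 - 1*(-21)) - 64)*76 = ((63 + 21) - 64)*76 = (84 - 64)*76 = 20*76 = 1520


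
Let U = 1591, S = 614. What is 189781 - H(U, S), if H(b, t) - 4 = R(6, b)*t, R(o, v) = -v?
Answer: 1166651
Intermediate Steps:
H(b, t) = 4 - b*t (H(b, t) = 4 + (-b)*t = 4 - b*t)
189781 - H(U, S) = 189781 - (4 - 1*1591*614) = 189781 - (4 - 976874) = 189781 - 1*(-976870) = 189781 + 976870 = 1166651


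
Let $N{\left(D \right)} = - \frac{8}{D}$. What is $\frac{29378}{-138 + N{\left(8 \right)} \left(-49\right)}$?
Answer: $- \frac{29378}{89} \approx -330.09$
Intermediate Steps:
$N{\left(D \right)} = - \frac{8}{D}$
$\frac{29378}{-138 + N{\left(8 \right)} \left(-49\right)} = \frac{29378}{-138 + - \frac{8}{8} \left(-49\right)} = \frac{29378}{-138 + \left(-8\right) \frac{1}{8} \left(-49\right)} = \frac{29378}{-138 - -49} = \frac{29378}{-138 + 49} = \frac{29378}{-89} = 29378 \left(- \frac{1}{89}\right) = - \frac{29378}{89}$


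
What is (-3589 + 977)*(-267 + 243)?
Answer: 62688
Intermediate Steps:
(-3589 + 977)*(-267 + 243) = -2612*(-24) = 62688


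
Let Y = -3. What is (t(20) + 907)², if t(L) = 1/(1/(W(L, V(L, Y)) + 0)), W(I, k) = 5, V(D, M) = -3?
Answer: 831744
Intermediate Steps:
t(L) = 5 (t(L) = 1/(1/(5 + 0)) = 1/(1/5) = 1/(⅕) = 5)
(t(20) + 907)² = (5 + 907)² = 912² = 831744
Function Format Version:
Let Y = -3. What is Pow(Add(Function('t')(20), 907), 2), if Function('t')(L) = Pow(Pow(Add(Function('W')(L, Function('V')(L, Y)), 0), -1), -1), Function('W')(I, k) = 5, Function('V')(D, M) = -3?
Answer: 831744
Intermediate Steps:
Function('t')(L) = 5 (Function('t')(L) = Pow(Pow(Add(5, 0), -1), -1) = Pow(Pow(5, -1), -1) = Pow(Rational(1, 5), -1) = 5)
Pow(Add(Function('t')(20), 907), 2) = Pow(Add(5, 907), 2) = Pow(912, 2) = 831744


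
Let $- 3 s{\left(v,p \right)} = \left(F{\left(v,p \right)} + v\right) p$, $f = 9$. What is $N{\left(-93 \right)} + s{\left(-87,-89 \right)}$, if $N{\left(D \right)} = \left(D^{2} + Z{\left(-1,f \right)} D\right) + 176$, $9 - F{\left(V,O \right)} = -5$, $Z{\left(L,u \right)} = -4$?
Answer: $\frac{21094}{3} \approx 7031.3$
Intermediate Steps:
$F{\left(V,O \right)} = 14$ ($F{\left(V,O \right)} = 9 - -5 = 9 + 5 = 14$)
$N{\left(D \right)} = 176 + D^{2} - 4 D$ ($N{\left(D \right)} = \left(D^{2} - 4 D\right) + 176 = 176 + D^{2} - 4 D$)
$s{\left(v,p \right)} = - \frac{p \left(14 + v\right)}{3}$ ($s{\left(v,p \right)} = - \frac{\left(14 + v\right) p}{3} = - \frac{p \left(14 + v\right)}{3}$)
$N{\left(-93 \right)} + s{\left(-87,-89 \right)} = \left(176 + \left(-93\right)^{2} - -372\right) - - \frac{89 \left(14 - 87\right)}{3} = \left(176 + 8649 + 372\right) - \left(- \frac{89}{3}\right) \left(-73\right) = 9197 - \frac{6497}{3} = \frac{21094}{3}$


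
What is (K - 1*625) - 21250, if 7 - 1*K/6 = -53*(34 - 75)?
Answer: -34871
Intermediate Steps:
K = -12996 (K = 42 - (-318)*(34 - 75) = 42 - (-318)*(-41) = 42 - 6*2173 = 42 - 13038 = -12996)
(K - 1*625) - 21250 = (-12996 - 1*625) - 21250 = (-12996 - 625) - 21250 = -13621 - 21250 = -34871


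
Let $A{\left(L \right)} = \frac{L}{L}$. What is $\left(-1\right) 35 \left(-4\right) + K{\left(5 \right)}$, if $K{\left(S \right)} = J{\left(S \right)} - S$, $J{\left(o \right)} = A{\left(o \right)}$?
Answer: $136$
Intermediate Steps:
$A{\left(L \right)} = 1$
$J{\left(o \right)} = 1$
$K{\left(S \right)} = 1 - S$
$\left(-1\right) 35 \left(-4\right) + K{\left(5 \right)} = \left(-1\right) 35 \left(-4\right) + \left(1 - 5\right) = \left(-35\right) \left(-4\right) + \left(1 - 5\right) = 140 - 4 = 136$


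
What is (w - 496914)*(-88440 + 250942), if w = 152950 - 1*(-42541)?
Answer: -48981840346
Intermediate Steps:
w = 195491 (w = 152950 + 42541 = 195491)
(w - 496914)*(-88440 + 250942) = (195491 - 496914)*(-88440 + 250942) = -301423*162502 = -48981840346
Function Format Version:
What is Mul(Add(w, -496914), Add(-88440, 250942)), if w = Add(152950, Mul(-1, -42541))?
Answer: -48981840346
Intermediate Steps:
w = 195491 (w = Add(152950, 42541) = 195491)
Mul(Add(w, -496914), Add(-88440, 250942)) = Mul(Add(195491, -496914), Add(-88440, 250942)) = Mul(-301423, 162502) = -48981840346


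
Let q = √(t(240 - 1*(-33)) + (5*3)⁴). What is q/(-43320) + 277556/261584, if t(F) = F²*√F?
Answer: 69389/65396 - √(5625 + 8281*√273)/14440 ≈ 1.0349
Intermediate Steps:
t(F) = F^(5/2)
q = √(50625 + 74529*√273) (q = √((240 - 1*(-33))^(5/2) + (5*3)⁴) = √((240 + 33)^(5/2) + 15⁴) = √(273^(5/2) + 50625) = √(74529*√273 + 50625) = √(50625 + 74529*√273) ≈ 1132.3)
q/(-43320) + 277556/261584 = (3*√(5625 + 8281*√273))/(-43320) + 277556/261584 = (3*√(5625 + 8281*√273))*(-1/43320) + 277556*(1/261584) = -√(5625 + 8281*√273)/14440 + 69389/65396 = 69389/65396 - √(5625 + 8281*√273)/14440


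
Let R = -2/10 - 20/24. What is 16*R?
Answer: -248/15 ≈ -16.533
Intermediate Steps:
R = -31/30 (R = -2*⅒ - 20*1/24 = -⅕ - ⅚ = -31/30 ≈ -1.0333)
16*R = 16*(-31/30) = -248/15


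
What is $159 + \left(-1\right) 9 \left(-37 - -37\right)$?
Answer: $159$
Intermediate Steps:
$159 + \left(-1\right) 9 \left(-37 - -37\right) = 159 - 9 \left(-37 + 37\right) = 159 - 0 = 159 + 0 = 159$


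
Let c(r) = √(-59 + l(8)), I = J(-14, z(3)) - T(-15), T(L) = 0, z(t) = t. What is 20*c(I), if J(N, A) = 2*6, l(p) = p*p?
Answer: 20*√5 ≈ 44.721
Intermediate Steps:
l(p) = p²
J(N, A) = 12
I = 12 (I = 12 - 1*0 = 12 + 0 = 12)
c(r) = √5 (c(r) = √(-59 + 8²) = √(-59 + 64) = √5)
20*c(I) = 20*√5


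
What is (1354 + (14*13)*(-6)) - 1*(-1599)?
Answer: 1861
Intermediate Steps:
(1354 + (14*13)*(-6)) - 1*(-1599) = (1354 + 182*(-6)) + 1599 = (1354 - 1092) + 1599 = 262 + 1599 = 1861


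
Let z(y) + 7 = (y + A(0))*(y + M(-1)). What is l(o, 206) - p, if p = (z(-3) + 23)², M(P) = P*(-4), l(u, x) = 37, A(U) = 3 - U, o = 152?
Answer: -219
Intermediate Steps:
M(P) = -4*P
z(y) = -7 + (3 + y)*(4 + y) (z(y) = -7 + (y + (3 - 1*0))*(y - 4*(-1)) = -7 + (y + (3 + 0))*(y + 4) = -7 + (y + 3)*(4 + y) = -7 + (3 + y)*(4 + y))
p = 256 (p = ((5 + (-3)² + 7*(-3)) + 23)² = ((5 + 9 - 21) + 23)² = (-7 + 23)² = 16² = 256)
l(o, 206) - p = 37 - 1*256 = 37 - 256 = -219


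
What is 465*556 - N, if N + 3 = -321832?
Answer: 580375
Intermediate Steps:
N = -321835 (N = -3 - 321832 = -321835)
465*556 - N = 465*556 - 1*(-321835) = 258540 + 321835 = 580375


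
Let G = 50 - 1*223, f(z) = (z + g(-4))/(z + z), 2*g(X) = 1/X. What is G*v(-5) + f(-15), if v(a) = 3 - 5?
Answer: 83161/240 ≈ 346.50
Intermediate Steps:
g(X) = 1/(2*X) (g(X) = (1/X)/2 = 1/(2*X))
f(z) = (-⅛ + z)/(2*z) (f(z) = (z + (½)/(-4))/(z + z) = (z + (½)*(-¼))/((2*z)) = (z - ⅛)*(1/(2*z)) = (-⅛ + z)*(1/(2*z)) = (-⅛ + z)/(2*z))
v(a) = -2
G = -173 (G = 50 - 223 = -173)
G*v(-5) + f(-15) = -173*(-2) + (1/16)*(-1 + 8*(-15))/(-15) = 346 + (1/16)*(-1/15)*(-1 - 120) = 346 + (1/16)*(-1/15)*(-121) = 346 + 121/240 = 83161/240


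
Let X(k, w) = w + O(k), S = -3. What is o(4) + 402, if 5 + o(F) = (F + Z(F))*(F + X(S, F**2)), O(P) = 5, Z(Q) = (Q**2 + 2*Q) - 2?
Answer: 1047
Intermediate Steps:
Z(Q) = -2 + Q**2 + 2*Q
X(k, w) = 5 + w (X(k, w) = w + 5 = 5 + w)
o(F) = -5 + (-2 + F**2 + 3*F)*(5 + F + F**2) (o(F) = -5 + (F + (-2 + F**2 + 2*F))*(F + (5 + F**2)) = -5 + (-2 + F**2 + 3*F)*(5 + F + F**2))
o(4) + 402 = (-15 + 4**4 + 4*4**3 + 6*4**2 + 13*4) + 402 = (-15 + 256 + 4*64 + 6*16 + 52) + 402 = (-15 + 256 + 256 + 96 + 52) + 402 = 645 + 402 = 1047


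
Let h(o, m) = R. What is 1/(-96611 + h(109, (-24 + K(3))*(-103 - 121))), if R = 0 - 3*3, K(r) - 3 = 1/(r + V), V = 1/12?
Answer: -1/96620 ≈ -1.0350e-5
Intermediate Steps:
V = 1/12 ≈ 0.083333
K(r) = 3 + 1/(1/12 + r) (K(r) = 3 + 1/(r + 1/12) = 3 + 1/(1/12 + r))
R = -9 (R = 0 - 9 = -9)
h(o, m) = -9
1/(-96611 + h(109, (-24 + K(3))*(-103 - 121))) = 1/(-96611 - 9) = 1/(-96620) = -1/96620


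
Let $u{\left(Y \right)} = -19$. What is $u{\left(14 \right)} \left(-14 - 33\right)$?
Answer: $893$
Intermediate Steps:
$u{\left(14 \right)} \left(-14 - 33\right) = - 19 \left(-14 - 33\right) = \left(-19\right) \left(-47\right) = 893$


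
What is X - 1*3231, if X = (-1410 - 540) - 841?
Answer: -6022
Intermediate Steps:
X = -2791 (X = -1950 - 841 = -2791)
X - 1*3231 = -2791 - 1*3231 = -2791 - 3231 = -6022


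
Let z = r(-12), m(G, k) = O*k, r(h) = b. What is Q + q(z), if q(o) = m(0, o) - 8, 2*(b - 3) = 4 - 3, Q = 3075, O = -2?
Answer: 3060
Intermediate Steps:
b = 7/2 (b = 3 + (4 - 3)/2 = 3 + (½)*1 = 3 + ½ = 7/2 ≈ 3.5000)
r(h) = 7/2
m(G, k) = -2*k
z = 7/2 ≈ 3.5000
q(o) = -8 - 2*o (q(o) = -2*o - 8 = -8 - 2*o)
Q + q(z) = 3075 + (-8 - 2*7/2) = 3075 + (-8 - 7) = 3075 - 15 = 3060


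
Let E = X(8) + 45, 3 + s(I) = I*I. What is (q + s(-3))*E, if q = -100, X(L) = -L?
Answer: -3478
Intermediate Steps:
s(I) = -3 + I² (s(I) = -3 + I*I = -3 + I²)
E = 37 (E = -1*8 + 45 = -8 + 45 = 37)
(q + s(-3))*E = (-100 + (-3 + (-3)²))*37 = (-100 + (-3 + 9))*37 = (-100 + 6)*37 = -94*37 = -3478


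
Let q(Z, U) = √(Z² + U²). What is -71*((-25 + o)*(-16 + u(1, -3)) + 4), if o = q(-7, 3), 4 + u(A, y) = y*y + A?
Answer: -18034 + 710*√58 ≈ -12627.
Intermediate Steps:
u(A, y) = -4 + A + y² (u(A, y) = -4 + (y*y + A) = -4 + (y² + A) = -4 + (A + y²) = -4 + A + y²)
q(Z, U) = √(U² + Z²)
o = √58 (o = √(3² + (-7)²) = √(9 + 49) = √58 ≈ 7.6158)
-71*((-25 + o)*(-16 + u(1, -3)) + 4) = -71*((-25 + √58)*(-16 + (-4 + 1 + (-3)²)) + 4) = -71*((-25 + √58)*(-16 + (-4 + 1 + 9)) + 4) = -71*((-25 + √58)*(-16 + 6) + 4) = -71*((-25 + √58)*(-10) + 4) = -71*((250 - 10*√58) + 4) = -71*(254 - 10*√58) = -18034 + 710*√58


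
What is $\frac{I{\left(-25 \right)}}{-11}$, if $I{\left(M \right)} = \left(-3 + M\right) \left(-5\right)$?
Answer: $- \frac{140}{11} \approx -12.727$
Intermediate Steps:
$I{\left(M \right)} = 15 - 5 M$
$\frac{I{\left(-25 \right)}}{-11} = \frac{15 - -125}{-11} = - \frac{15 + 125}{11} = \left(- \frac{1}{11}\right) 140 = - \frac{140}{11}$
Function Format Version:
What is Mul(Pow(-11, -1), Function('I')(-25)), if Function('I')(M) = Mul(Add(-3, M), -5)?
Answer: Rational(-140, 11) ≈ -12.727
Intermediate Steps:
Function('I')(M) = Add(15, Mul(-5, M))
Mul(Pow(-11, -1), Function('I')(-25)) = Mul(Pow(-11, -1), Add(15, Mul(-5, -25))) = Mul(Rational(-1, 11), Add(15, 125)) = Mul(Rational(-1, 11), 140) = Rational(-140, 11)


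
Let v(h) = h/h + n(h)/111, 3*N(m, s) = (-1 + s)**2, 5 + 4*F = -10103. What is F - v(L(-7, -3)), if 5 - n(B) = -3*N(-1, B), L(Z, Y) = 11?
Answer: -93571/37 ≈ -2528.9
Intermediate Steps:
F = -2527 (F = -5/4 + (1/4)*(-10103) = -5/4 - 10103/4 = -2527)
N(m, s) = (-1 + s)**2/3
n(B) = 5 + (-1 + B)**2 (n(B) = 5 - (-3)*(-1 + B)**2/3 = 5 - (-1)*(-1 + B)**2 = 5 + (-1 + B)**2)
v(h) = 116/111 + (-1 + h)**2/111 (v(h) = h/h + (5 + (-1 + h)**2)/111 = 1 + (5 + (-1 + h)**2)*(1/111) = 1 + (5/111 + (-1 + h)**2/111) = 116/111 + (-1 + h)**2/111)
F - v(L(-7, -3)) = -2527 - (116/111 + (-1 + 11)**2/111) = -2527 - (116/111 + (1/111)*10**2) = -2527 - (116/111 + (1/111)*100) = -2527 - (116/111 + 100/111) = -2527 - 1*72/37 = -2527 - 72/37 = -93571/37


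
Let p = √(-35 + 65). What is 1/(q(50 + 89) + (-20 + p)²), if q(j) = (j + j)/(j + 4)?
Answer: 1104103/354216728 + 102245*√30/354216728 ≈ 0.0046980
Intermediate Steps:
q(j) = 2*j/(4 + j) (q(j) = (2*j)/(4 + j) = 2*j/(4 + j))
p = √30 ≈ 5.4772
1/(q(50 + 89) + (-20 + p)²) = 1/(2*(50 + 89)/(4 + (50 + 89)) + (-20 + √30)²) = 1/(2*139/(4 + 139) + (-20 + √30)²) = 1/(2*139/143 + (-20 + √30)²) = 1/(2*139*(1/143) + (-20 + √30)²) = 1/(278/143 + (-20 + √30)²)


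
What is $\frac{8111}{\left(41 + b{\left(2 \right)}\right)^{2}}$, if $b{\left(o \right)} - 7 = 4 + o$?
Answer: $\frac{8111}{2916} \approx 2.7816$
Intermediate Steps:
$b{\left(o \right)} = 11 + o$ ($b{\left(o \right)} = 7 + \left(4 + o\right) = 11 + o$)
$\frac{8111}{\left(41 + b{\left(2 \right)}\right)^{2}} = \frac{8111}{\left(41 + \left(11 + 2\right)\right)^{2}} = \frac{8111}{\left(41 + 13\right)^{2}} = \frac{8111}{54^{2}} = \frac{8111}{2916}$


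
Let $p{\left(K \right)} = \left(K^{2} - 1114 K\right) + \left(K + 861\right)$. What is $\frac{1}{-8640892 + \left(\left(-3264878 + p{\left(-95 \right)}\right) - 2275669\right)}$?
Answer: $- \frac{1}{14065818} \approx -7.1094 \cdot 10^{-8}$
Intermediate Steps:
$p{\left(K \right)} = 861 + K^{2} - 1113 K$ ($p{\left(K \right)} = \left(K^{2} - 1114 K\right) + \left(861 + K\right) = 861 + K^{2} - 1113 K$)
$\frac{1}{-8640892 + \left(\left(-3264878 + p{\left(-95 \right)}\right) - 2275669\right)} = \frac{1}{-8640892 + \left(\left(-3264878 + \left(861 + \left(-95\right)^{2} - -105735\right)\right) - 2275669\right)} = \frac{1}{-8640892 + \left(\left(-3264878 + \left(861 + 9025 + 105735\right)\right) - 2275669\right)} = \frac{1}{-8640892 + \left(\left(-3264878 + 115621\right) - 2275669\right)} = \frac{1}{-8640892 - 5424926} = \frac{1}{-14065818} = - \frac{1}{14065818}$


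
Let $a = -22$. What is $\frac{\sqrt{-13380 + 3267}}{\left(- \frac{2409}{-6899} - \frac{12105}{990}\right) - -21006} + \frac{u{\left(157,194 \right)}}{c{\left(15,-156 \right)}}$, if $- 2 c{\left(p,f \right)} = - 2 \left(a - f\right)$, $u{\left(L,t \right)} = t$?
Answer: $\frac{97}{67} + \frac{151778 i \sqrt{10113}}{3186445835} \approx 1.4478 + 0.0047901 i$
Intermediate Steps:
$c{\left(p,f \right)} = -22 - f$ ($c{\left(p,f \right)} = - \frac{\left(-2\right) \left(-22 - f\right)}{2} = - \frac{44 + 2 f}{2} = -22 - f$)
$\frac{\sqrt{-13380 + 3267}}{\left(- \frac{2409}{-6899} - \frac{12105}{990}\right) - -21006} + \frac{u{\left(157,194 \right)}}{c{\left(15,-156 \right)}} = \frac{\sqrt{-13380 + 3267}}{\left(- \frac{2409}{-6899} - \frac{12105}{990}\right) - -21006} + \frac{194}{-22 - -156} = \frac{\sqrt{-10113}}{\left(\left(-2409\right) \left(- \frac{1}{6899}\right) - \frac{269}{22}\right) + 21006} + \frac{194}{-22 + 156} = \frac{i \sqrt{10113}}{\left(\frac{2409}{6899} - \frac{269}{22}\right) + 21006} + \frac{194}{134} = \frac{i \sqrt{10113}}{- \frac{1802833}{151778} + 21006} + 194 \cdot \frac{1}{134} = \frac{i \sqrt{10113}}{\frac{3186445835}{151778}} + \frac{97}{67} = i \sqrt{10113} \cdot \frac{151778}{3186445835} + \frac{97}{67} = \frac{151778 i \sqrt{10113}}{3186445835} + \frac{97}{67} = \frac{97}{67} + \frac{151778 i \sqrt{10113}}{3186445835}$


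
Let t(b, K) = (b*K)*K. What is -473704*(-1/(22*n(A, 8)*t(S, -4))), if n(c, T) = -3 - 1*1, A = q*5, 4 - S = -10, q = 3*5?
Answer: -769/32 ≈ -24.031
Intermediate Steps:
q = 15
S = 14 (S = 4 - 1*(-10) = 4 + 10 = 14)
A = 75 (A = 15*5 = 75)
n(c, T) = -4 (n(c, T) = -3 - 1 = -4)
t(b, K) = b*K² (t(b, K) = (K*b)*K = b*K²)
-473704*(-1/(22*n(A, 8)*t(S, -4))) = -473704/((-4*(-22))*(14*(-4)²)) = -473704/(88*(14*16)) = -473704/(88*224) = -473704/19712 = -473704*1/19712 = -769/32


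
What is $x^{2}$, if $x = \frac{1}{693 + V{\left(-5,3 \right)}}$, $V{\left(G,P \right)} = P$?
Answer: $\frac{1}{484416} \approx 2.0643 \cdot 10^{-6}$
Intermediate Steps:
$x = \frac{1}{696}$ ($x = \frac{1}{693 + 3} = \frac{1}{696} \approx 0.0014368$)
$x^{2} = \left(\frac{1}{696}\right)^{2} = \frac{1}{484416}$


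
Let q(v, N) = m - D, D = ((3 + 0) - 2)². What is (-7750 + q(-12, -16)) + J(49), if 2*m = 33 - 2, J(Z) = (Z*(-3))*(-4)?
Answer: -14295/2 ≈ -7147.5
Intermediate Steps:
D = 1 (D = (3 - 2)² = 1² = 1)
J(Z) = 12*Z (J(Z) = -3*Z*(-4) = 12*Z)
m = 31/2 (m = (33 - 2)/2 = (½)*31 = 31/2 ≈ 15.500)
q(v, N) = 29/2 (q(v, N) = 31/2 - 1*1 = 31/2 - 1 = 29/2)
(-7750 + q(-12, -16)) + J(49) = (-7750 + 29/2) + 12*49 = -15471/2 + 588 = -14295/2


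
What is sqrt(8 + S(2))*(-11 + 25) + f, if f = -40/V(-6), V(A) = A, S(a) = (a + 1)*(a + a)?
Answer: 20/3 + 28*sqrt(5) ≈ 69.277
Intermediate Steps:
S(a) = 2*a*(1 + a) (S(a) = (1 + a)*(2*a) = 2*a*(1 + a))
f = 20/3 (f = -40/(-6) = -40*(-1/6) = 20/3 ≈ 6.6667)
sqrt(8 + S(2))*(-11 + 25) + f = sqrt(8 + 2*2*(1 + 2))*(-11 + 25) + 20/3 = sqrt(8 + 2*2*3)*14 + 20/3 = sqrt(8 + 12)*14 + 20/3 = sqrt(20)*14 + 20/3 = (2*sqrt(5))*14 + 20/3 = 28*sqrt(5) + 20/3 = 20/3 + 28*sqrt(5)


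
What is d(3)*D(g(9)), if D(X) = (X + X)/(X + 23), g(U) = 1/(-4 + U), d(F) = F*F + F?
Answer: 6/29 ≈ 0.20690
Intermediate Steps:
d(F) = F + F² (d(F) = F² + F = F + F²)
D(X) = 2*X/(23 + X) (D(X) = (2*X)/(23 + X) = 2*X/(23 + X))
d(3)*D(g(9)) = (3*(1 + 3))*(2/((-4 + 9)*(23 + 1/(-4 + 9)))) = (3*4)*(2/(5*(23 + 1/5))) = 12*(2*(⅕)/(23 + ⅕)) = 12*(2*(⅕)/(116/5)) = 12*(2*(⅕)*(5/116)) = 12*(1/58) = 6/29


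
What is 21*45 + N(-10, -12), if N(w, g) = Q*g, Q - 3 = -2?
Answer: 933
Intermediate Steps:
Q = 1 (Q = 3 - 2 = 1)
N(w, g) = g (N(w, g) = 1*g = g)
21*45 + N(-10, -12) = 21*45 - 12 = 945 - 12 = 933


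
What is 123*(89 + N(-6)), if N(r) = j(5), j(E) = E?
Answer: 11562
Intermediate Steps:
N(r) = 5
123*(89 + N(-6)) = 123*(89 + 5) = 123*94 = 11562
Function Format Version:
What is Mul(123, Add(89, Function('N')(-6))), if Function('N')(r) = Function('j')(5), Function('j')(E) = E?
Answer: 11562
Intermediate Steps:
Function('N')(r) = 5
Mul(123, Add(89, Function('N')(-6))) = Mul(123, Add(89, 5)) = Mul(123, 94) = 11562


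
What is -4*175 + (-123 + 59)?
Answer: -764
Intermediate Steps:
-4*175 + (-123 + 59) = -700 - 64 = -764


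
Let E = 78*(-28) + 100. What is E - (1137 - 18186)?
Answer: 14965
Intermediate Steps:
E = -2084 (E = -2184 + 100 = -2084)
E - (1137 - 18186) = -2084 - (1137 - 18186) = -2084 - 1*(-17049) = -2084 + 17049 = 14965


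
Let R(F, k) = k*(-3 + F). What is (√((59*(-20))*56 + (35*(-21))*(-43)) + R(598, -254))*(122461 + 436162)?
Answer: -84424693990 + 2793115*I*√1379 ≈ -8.4425e+10 + 1.0372e+8*I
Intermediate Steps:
(√((59*(-20))*56 + (35*(-21))*(-43)) + R(598, -254))*(122461 + 436162) = (√((59*(-20))*56 + (35*(-21))*(-43)) - 254*(-3 + 598))*(122461 + 436162) = (√(-1180*56 - 735*(-43)) - 254*595)*558623 = (√(-66080 + 31605) - 151130)*558623 = (√(-34475) - 151130)*558623 = (5*I*√1379 - 151130)*558623 = (-151130 + 5*I*√1379)*558623 = -84424693990 + 2793115*I*√1379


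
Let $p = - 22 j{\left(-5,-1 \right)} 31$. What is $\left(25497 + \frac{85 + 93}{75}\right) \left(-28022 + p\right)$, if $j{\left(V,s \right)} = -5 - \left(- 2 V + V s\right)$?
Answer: $- \frac{9168299682}{25} \approx -3.6673 \cdot 10^{8}$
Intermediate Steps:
$j{\left(V,s \right)} = -5 + 2 V - V s$ ($j{\left(V,s \right)} = -5 - \left(- 2 V + V s\right) = -5 + 2 V - V s$)
$p = 13640$ ($p = - 22 \left(-5 + 2 \left(-5\right) - \left(-5\right) \left(-1\right)\right) 31 = - 22 \left(-5 - 10 - 5\right) 31 = \left(-22\right) \left(-20\right) 31 = 440 \cdot 31 = 13640$)
$\left(25497 + \frac{85 + 93}{75}\right) \left(-28022 + p\right) = \left(25497 + \frac{85 + 93}{75}\right) \left(-28022 + 13640\right) = \left(25497 + \frac{1}{75} \cdot 178\right) \left(-14382\right) = \left(25497 + \frac{178}{75}\right) \left(-14382\right) = \frac{1912453}{75} \left(-14382\right) = - \frac{9168299682}{25}$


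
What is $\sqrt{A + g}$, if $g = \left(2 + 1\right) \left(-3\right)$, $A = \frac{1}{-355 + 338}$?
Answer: $\frac{i \sqrt{2618}}{17} \approx 3.0098 i$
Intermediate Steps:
$A = - \frac{1}{17}$ ($A = \frac{1}{-17} = - \frac{1}{17} \approx -0.058824$)
$g = -9$ ($g = 3 \left(-3\right) = -9$)
$\sqrt{A + g} = \sqrt{- \frac{1}{17} - 9} = \sqrt{- \frac{154}{17}} = \frac{i \sqrt{2618}}{17}$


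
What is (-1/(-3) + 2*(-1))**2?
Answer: 25/9 ≈ 2.7778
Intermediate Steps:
(-1/(-3) + 2*(-1))**2 = (-1*(-1/3) - 2)**2 = (1/3 - 2)**2 = (-5/3)**2 = 25/9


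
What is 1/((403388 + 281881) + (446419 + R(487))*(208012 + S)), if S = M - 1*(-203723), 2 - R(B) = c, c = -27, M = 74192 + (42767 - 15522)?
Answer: 1/229105298325 ≈ 4.3648e-12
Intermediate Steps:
M = 101437 (M = 74192 + 27245 = 101437)
R(B) = 29 (R(B) = 2 - 1*(-27) = 2 + 27 = 29)
S = 305160 (S = 101437 - 1*(-203723) = 101437 + 203723 = 305160)
1/((403388 + 281881) + (446419 + R(487))*(208012 + S)) = 1/((403388 + 281881) + (446419 + 29)*(208012 + 305160)) = 1/(685269 + 446448*513172) = 1/(685269 + 229104613056) = 1/229105298325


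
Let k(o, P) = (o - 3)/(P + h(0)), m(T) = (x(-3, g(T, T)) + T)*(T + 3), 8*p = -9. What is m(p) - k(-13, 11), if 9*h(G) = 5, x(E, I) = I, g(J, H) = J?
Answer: -1179/416 ≈ -2.8341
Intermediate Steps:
p = -9/8 (p = (1/8)*(-9) = -9/8 ≈ -1.1250)
h(G) = 5/9 (h(G) = (1/9)*5 = 5/9)
m(T) = 2*T*(3 + T) (m(T) = (T + T)*(T + 3) = (2*T)*(3 + T) = 2*T*(3 + T))
k(o, P) = (-3 + o)/(5/9 + P) (k(o, P) = (o - 3)/(P + 5/9) = (-3 + o)/(5/9 + P))
m(p) - k(-13, 11) = 2*(-9/8)*(3 - 9/8) - 9*(-3 - 13)/(5 + 9*11) = 2*(-9/8)*(15/8) - 9*(-16)/(5 + 99) = -135/32 - 9*(-16)/104 = -135/32 - 1*(-18/13) = -135/32 + 18/13 = -1179/416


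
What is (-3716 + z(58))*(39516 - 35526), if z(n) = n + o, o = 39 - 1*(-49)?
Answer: -14244300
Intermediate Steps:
o = 88 (o = 39 + 49 = 88)
z(n) = 88 + n (z(n) = n + 88 = 88 + n)
(-3716 + z(58))*(39516 - 35526) = (-3716 + (88 + 58))*(39516 - 35526) = (-3716 + 146)*3990 = -3570*3990 = -14244300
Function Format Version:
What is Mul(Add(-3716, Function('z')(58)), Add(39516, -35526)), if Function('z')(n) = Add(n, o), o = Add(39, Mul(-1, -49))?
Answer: -14244300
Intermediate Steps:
o = 88 (o = Add(39, 49) = 88)
Function('z')(n) = Add(88, n) (Function('z')(n) = Add(n, 88) = Add(88, n))
Mul(Add(-3716, Function('z')(58)), Add(39516, -35526)) = Mul(Add(-3716, Add(88, 58)), Add(39516, -35526)) = Mul(Add(-3716, 146), 3990) = Mul(-3570, 3990) = -14244300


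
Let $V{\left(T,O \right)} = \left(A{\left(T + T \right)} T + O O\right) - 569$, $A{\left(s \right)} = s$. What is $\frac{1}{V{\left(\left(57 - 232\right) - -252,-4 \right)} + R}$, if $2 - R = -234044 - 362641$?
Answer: $\frac{1}{607992} \approx 1.6448 \cdot 10^{-6}$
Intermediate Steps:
$R = 596687$ ($R = 2 - \left(-234044 - 362641\right) = 2 - -596685 = 2 + 596685 = 596687$)
$V{\left(T,O \right)} = -569 + O^{2} + 2 T^{2}$ ($V{\left(T,O \right)} = \left(\left(T + T\right) T + O O\right) - 569 = \left(2 T T + O^{2}\right) - 569 = \left(2 T^{2} + O^{2}\right) - 569 = \left(O^{2} + 2 T^{2}\right) - 569 = -569 + O^{2} + 2 T^{2}$)
$\frac{1}{V{\left(\left(57 - 232\right) - -252,-4 \right)} + R} = \frac{1}{\left(-569 + \left(-4\right)^{2} + 2 \left(\left(57 - 232\right) - -252\right)^{2}\right) + 596687} = \frac{1}{\left(-569 + 16 + 2 \left(-175 + 252\right)^{2}\right) + 596687} = \frac{1}{\left(-569 + 16 + 2 \cdot 77^{2}\right) + 596687} = \frac{1}{\left(-569 + 16 + 2 \cdot 5929\right) + 596687} = \frac{1}{\left(-569 + 16 + 11858\right) + 596687} = \frac{1}{11305 + 596687} = \frac{1}{607992}$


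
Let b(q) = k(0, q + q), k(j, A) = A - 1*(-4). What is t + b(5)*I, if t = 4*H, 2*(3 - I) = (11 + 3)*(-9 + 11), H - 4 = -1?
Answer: -142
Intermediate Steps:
H = 3 (H = 4 - 1 = 3)
I = -11 (I = 3 - (11 + 3)*(-9 + 11)/2 = 3 - 7*2 = 3 - ½*28 = 3 - 14 = -11)
k(j, A) = 4 + A (k(j, A) = A + 4 = 4 + A)
b(q) = 4 + 2*q (b(q) = 4 + (q + q) = 4 + 2*q)
t = 12 (t = 4*3 = 12)
t + b(5)*I = 12 + (4 + 2*5)*(-11) = 12 + (4 + 10)*(-11) = 12 + 14*(-11) = 12 - 154 = -142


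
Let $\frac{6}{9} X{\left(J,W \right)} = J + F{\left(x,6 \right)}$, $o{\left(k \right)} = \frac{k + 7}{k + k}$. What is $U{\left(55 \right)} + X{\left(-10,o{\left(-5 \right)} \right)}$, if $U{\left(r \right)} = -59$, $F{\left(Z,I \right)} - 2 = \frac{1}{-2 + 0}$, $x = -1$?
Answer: $- \frac{287}{4} \approx -71.75$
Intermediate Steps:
$F{\left(Z,I \right)} = \frac{3}{2}$ ($F{\left(Z,I \right)} = 2 + \frac{1}{-2 + 0} = 2 + \frac{1}{-2} = 2 - \frac{1}{2} = \frac{3}{2}$)
$o{\left(k \right)} = \frac{7 + k}{2 k}$
$X{\left(J,W \right)} = \frac{9}{4} + \frac{3 J}{2}$ ($X{\left(J,W \right)} = \frac{3 \left(J + \frac{3}{2}\right)}{2} = \frac{3 \left(\frac{3}{2} + J\right)}{2} = \frac{9}{4} + \frac{3 J}{2}$)
$U{\left(55 \right)} + X{\left(-10,o{\left(-5 \right)} \right)} = -59 + \left(\frac{9}{4} + \frac{3}{2} \left(-10\right)\right) = -59 + \left(\frac{9}{4} - 15\right) = -59 - \frac{51}{4} = - \frac{287}{4}$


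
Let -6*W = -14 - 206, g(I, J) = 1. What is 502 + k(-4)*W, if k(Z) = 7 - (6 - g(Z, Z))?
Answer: 1726/3 ≈ 575.33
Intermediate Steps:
W = 110/3 (W = -(-14 - 206)/6 = -⅙*(-220) = 110/3 ≈ 36.667)
k(Z) = 2 (k(Z) = 7 - (6 - 1*1) = 7 - (6 - 1) = 7 - 1*5 = 7 - 5 = 2)
502 + k(-4)*W = 502 + 2*(110/3) = 502 + 220/3 = 1726/3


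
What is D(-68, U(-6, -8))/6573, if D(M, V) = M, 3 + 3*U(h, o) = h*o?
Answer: -68/6573 ≈ -0.010345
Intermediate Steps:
U(h, o) = -1 + h*o/3 (U(h, o) = -1 + (h*o)/3 = -1 + h*o/3)
D(-68, U(-6, -8))/6573 = -68/6573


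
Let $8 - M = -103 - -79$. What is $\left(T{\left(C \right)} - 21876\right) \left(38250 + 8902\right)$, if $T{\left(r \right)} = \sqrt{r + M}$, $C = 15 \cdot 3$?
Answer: $-1031497152 + 47152 \sqrt{77} \approx -1.0311 \cdot 10^{9}$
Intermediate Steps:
$C = 45$
$M = 32$ ($M = 8 - \left(-103 - -79\right) = 8 - \left(-103 + 79\right) = 8 - -24 = 8 + 24 = 32$)
$T{\left(r \right)} = \sqrt{32 + r}$ ($T{\left(r \right)} = \sqrt{r + 32} = \sqrt{32 + r}$)
$\left(T{\left(C \right)} - 21876\right) \left(38250 + 8902\right) = \left(\sqrt{32 + 45} - 21876\right) \left(38250 + 8902\right) = \left(\sqrt{77} - 21876\right) 47152 = \left(-21876 + \sqrt{77}\right) 47152 = -1031497152 + 47152 \sqrt{77}$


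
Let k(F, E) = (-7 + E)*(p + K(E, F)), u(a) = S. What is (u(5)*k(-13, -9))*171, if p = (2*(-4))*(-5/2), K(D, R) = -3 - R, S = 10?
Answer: -820800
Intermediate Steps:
p = 20 (p = -(-40)/2 = -8*(-5/2) = 20)
u(a) = 10
k(F, E) = (-7 + E)*(17 - F) (k(F, E) = (-7 + E)*(20 + (-3 - F)) = (-7 + E)*(17 - F))
(u(5)*k(-13, -9))*171 = (10*(-119 + 7*(-13) + 17*(-9) - 1*(-9)*(-13)))*171 = (10*(-119 - 91 - 153 - 117))*171 = (10*(-480))*171 = -4800*171 = -820800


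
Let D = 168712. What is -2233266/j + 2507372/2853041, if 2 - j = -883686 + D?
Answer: -2289444329417/1019927921008 ≈ -2.2447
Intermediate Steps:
j = 714976 (j = 2 - (-883686 + 168712) = 2 - 1*(-714974) = 2 + 714974 = 714976)
-2233266/j + 2507372/2853041 = -2233266/714976 + 2507372/2853041 = -2233266*1/714976 + 2507372*(1/2853041) = -1116633/357488 + 2507372/2853041 = -2289444329417/1019927921008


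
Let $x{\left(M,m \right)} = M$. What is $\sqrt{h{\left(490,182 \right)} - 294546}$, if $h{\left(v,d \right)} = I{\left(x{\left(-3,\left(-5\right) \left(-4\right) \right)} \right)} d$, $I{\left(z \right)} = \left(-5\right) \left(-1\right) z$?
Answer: $2 i \sqrt{74319} \approx 545.23 i$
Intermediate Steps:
$I{\left(z \right)} = 5 z$
$h{\left(v,d \right)} = - 15 d$ ($h{\left(v,d \right)} = 5 \left(-3\right) d = - 15 d$)
$\sqrt{h{\left(490,182 \right)} - 294546} = \sqrt{\left(-15\right) 182 - 294546} = \sqrt{-2730 - 294546} = \sqrt{-297276} = 2 i \sqrt{74319}$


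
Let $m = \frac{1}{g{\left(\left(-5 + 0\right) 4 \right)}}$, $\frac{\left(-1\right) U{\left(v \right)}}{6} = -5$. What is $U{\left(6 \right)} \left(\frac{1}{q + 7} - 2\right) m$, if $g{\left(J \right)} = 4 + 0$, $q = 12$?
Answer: $- \frac{555}{38} \approx -14.605$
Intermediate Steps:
$U{\left(v \right)} = 30$ ($U{\left(v \right)} = \left(-6\right) \left(-5\right) = 30$)
$g{\left(J \right)} = 4$
$m = \frac{1}{4} \approx 0.25$
$U{\left(6 \right)} \left(\frac{1}{q + 7} - 2\right) m = 30 \left(\frac{1}{12 + 7} - 2\right) \frac{1}{4} = 30 \left(\frac{1}{19} - 2\right) \frac{1}{4} = 30 \left(\left(- \frac{37}{19}\right) \frac{1}{4}\right) = 30 \left(- \frac{37}{76}\right) = - \frac{555}{38}$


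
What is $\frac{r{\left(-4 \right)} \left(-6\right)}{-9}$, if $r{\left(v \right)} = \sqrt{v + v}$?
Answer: $\frac{4 i \sqrt{2}}{3} \approx 1.8856 i$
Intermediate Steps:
$r{\left(v \right)} = \sqrt{2} \sqrt{v}$ ($r{\left(v \right)} = \sqrt{2 v} = \sqrt{2} \sqrt{v}$)
$\frac{r{\left(-4 \right)} \left(-6\right)}{-9} = \frac{\sqrt{2} \sqrt{-4} \left(-6\right)}{-9} = \sqrt{2} \cdot 2 i \left(-6\right) \left(- \frac{1}{9}\right) = 2 i \sqrt{2} \left(-6\right) \left(- \frac{1}{9}\right) = - 12 i \sqrt{2} \left(- \frac{1}{9}\right) = \frac{4 i \sqrt{2}}{3}$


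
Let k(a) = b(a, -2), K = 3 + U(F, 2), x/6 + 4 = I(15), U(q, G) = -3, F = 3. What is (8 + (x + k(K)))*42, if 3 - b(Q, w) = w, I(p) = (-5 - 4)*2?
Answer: -4998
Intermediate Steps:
I(p) = -18 (I(p) = -9*2 = -18)
b(Q, w) = 3 - w
x = -132 (x = -24 + 6*(-18) = -24 - 108 = -132)
K = 0 (K = 3 - 3 = 0)
k(a) = 5 (k(a) = 3 - 1*(-2) = 3 + 2 = 5)
(8 + (x + k(K)))*42 = (8 + (-132 + 5))*42 = (8 - 127)*42 = -119*42 = -4998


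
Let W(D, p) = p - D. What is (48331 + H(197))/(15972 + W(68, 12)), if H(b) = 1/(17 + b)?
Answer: 10342835/3406024 ≈ 3.0366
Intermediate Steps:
(48331 + H(197))/(15972 + W(68, 12)) = (48331 + 1/(17 + 197))/(15972 + (12 - 1*68)) = (48331 + 1/214)/(15972 + (12 - 68)) = (48331 + 1/214)/(15972 - 56) = (10342835/214)/15916 = (10342835/214)*(1/15916) = 10342835/3406024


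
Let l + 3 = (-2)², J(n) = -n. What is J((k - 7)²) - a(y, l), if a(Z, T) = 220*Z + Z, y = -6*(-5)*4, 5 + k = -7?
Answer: -26881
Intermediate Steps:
k = -12 (k = -5 - 7 = -12)
y = 120 (y = 30*4 = 120)
l = 1 (l = -3 + (-2)² = -3 + 4 = 1)
a(Z, T) = 221*Z
J((k - 7)²) - a(y, l) = -(-12 - 7)² - 221*120 = -1*(-19)² - 1*26520 = -1*361 - 26520 = -361 - 26520 = -26881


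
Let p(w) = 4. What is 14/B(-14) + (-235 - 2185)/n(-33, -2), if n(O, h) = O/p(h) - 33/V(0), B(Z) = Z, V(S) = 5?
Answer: 4373/27 ≈ 161.96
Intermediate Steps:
n(O, h) = -33/5 + O/4 (n(O, h) = O/4 - 33/5 = -33/5 + O/4)
14/B(-14) + (-235 - 2185)/n(-33, -2) = 14/(-14) + (-235 - 2185)/(-33/5 + (¼)*(-33)) = 14*(-1/14) - 2420/(-33/5 - 33/4) = -1 - 2420/(-297/20) = -1 - 2420*(-20/297) = -1 + 4400/27 = 4373/27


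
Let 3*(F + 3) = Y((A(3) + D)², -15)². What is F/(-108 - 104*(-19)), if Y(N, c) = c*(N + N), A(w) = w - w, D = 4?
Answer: 76797/1868 ≈ 41.112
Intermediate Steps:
A(w) = 0
Y(N, c) = 2*N*c (Y(N, c) = c*(2*N) = 2*N*c)
F = 76797 (F = -3 + (2*(0 + 4)²*(-15))²/3 = -3 + (2*4²*(-15))²/3 = -3 + (2*16*(-15))²/3 = -3 + (⅓)*(-480)² = -3 + (⅓)*230400 = -3 + 76800 = 76797)
F/(-108 - 104*(-19)) = 76797/(-108 - 104*(-19)) = 76797/(-108 + 1976) = 76797/1868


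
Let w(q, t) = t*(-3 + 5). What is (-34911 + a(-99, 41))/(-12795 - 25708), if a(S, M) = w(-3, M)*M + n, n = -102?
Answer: 31651/38503 ≈ 0.82204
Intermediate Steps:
w(q, t) = 2*t (w(q, t) = t*2 = 2*t)
a(S, M) = -102 + 2*M² (a(S, M) = (2*M)*M - 102 = 2*M² - 102 = -102 + 2*M²)
(-34911 + a(-99, 41))/(-12795 - 25708) = (-34911 + (-102 + 2*41²))/(-12795 - 25708) = (-34911 + (-102 + 2*1681))/(-38503) = (-34911 + (-102 + 3362))*(-1/38503) = (-34911 + 3260)*(-1/38503) = -31651*(-1/38503) = 31651/38503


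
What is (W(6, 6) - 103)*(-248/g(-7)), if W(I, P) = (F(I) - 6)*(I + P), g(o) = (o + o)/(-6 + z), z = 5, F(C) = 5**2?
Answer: -15500/7 ≈ -2214.3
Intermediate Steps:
F(C) = 25
g(o) = -2*o (g(o) = (o + o)/(-6 + 5) = (2*o)/(-1) = (2*o)*(-1) = -2*o)
W(I, P) = 19*I + 19*P (W(I, P) = (25 - 6)*(I + P) = 19*(I + P) = 19*I + 19*P)
(W(6, 6) - 103)*(-248/g(-7)) = ((19*6 + 19*6) - 103)*(-248/((-2*(-7)))) = ((114 + 114) - 103)*(-248/14) = (228 - 103)*(-248*1/14) = 125*(-124/7) = -15500/7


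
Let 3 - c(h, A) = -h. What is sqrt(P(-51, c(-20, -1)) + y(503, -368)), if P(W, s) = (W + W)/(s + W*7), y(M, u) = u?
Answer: I*sqrt(44495)/11 ≈ 19.176*I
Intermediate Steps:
c(h, A) = 3 + h (c(h, A) = 3 - (-1)*h = 3 + h)
P(W, s) = 2*W/(s + 7*W) (P(W, s) = (2*W)/(s + 7*W) = 2*W/(s + 7*W))
sqrt(P(-51, c(-20, -1)) + y(503, -368)) = sqrt(2*(-51)/((3 - 20) + 7*(-51)) - 368) = sqrt(2*(-51)/(-17 - 357) - 368) = sqrt(2*(-51)/(-374) - 368) = sqrt(2*(-51)*(-1/374) - 368) = sqrt(3/11 - 368) = sqrt(-4045/11) = I*sqrt(44495)/11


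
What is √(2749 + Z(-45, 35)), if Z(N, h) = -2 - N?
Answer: 2*√698 ≈ 52.839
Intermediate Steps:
√(2749 + Z(-45, 35)) = √(2749 + (-2 - 1*(-45))) = √(2749 + (-2 + 45)) = √(2749 + 43) = √2792 = 2*√698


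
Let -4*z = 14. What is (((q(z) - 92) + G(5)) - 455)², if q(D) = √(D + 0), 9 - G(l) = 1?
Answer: (1078 - I*√14)²/4 ≈ 2.9052e+5 - 2016.8*I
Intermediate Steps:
z = -7/2 (z = -¼*14 = -7/2 ≈ -3.5000)
G(l) = 8 (G(l) = 9 - 1*1 = 9 - 1 = 8)
q(D) = √D
(((q(z) - 92) + G(5)) - 455)² = (((√(-7/2) - 92) + 8) - 455)² = (((I*√14/2 - 92) + 8) - 455)² = (((-92 + I*√14/2) + 8) - 455)² = ((-84 + I*√14/2) - 455)² = (-539 + I*√14/2)²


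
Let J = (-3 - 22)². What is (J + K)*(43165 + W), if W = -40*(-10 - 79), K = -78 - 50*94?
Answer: -194048925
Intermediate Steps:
K = -4778 (K = -78 - 4700 = -4778)
J = 625 (J = (-25)² = 625)
W = 3560 (W = -40*(-89) = 3560)
(J + K)*(43165 + W) = (625 - 4778)*(43165 + 3560) = -4153*46725 = -194048925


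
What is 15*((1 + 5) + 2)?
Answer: 120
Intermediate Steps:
15*((1 + 5) + 2) = 15*(6 + 2) = 15*8 = 120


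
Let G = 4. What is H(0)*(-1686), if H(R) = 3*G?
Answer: -20232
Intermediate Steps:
H(R) = 12 (H(R) = 3*4 = 12)
H(0)*(-1686) = 12*(-1686) = -20232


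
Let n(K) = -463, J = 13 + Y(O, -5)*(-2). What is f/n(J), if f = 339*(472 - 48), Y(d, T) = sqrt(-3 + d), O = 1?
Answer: -143736/463 ≈ -310.44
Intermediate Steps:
J = 13 - 2*I*sqrt(2) (J = 13 + sqrt(-3 + 1)*(-2) = 13 + sqrt(-2)*(-2) = 13 + (I*sqrt(2))*(-2) = 13 - 2*I*sqrt(2) ≈ 13.0 - 2.8284*I)
f = 143736 (f = 339*424 = 143736)
f/n(J) = 143736/(-463) = 143736*(-1/463) = -143736/463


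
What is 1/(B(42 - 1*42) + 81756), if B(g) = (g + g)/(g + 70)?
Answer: 1/81756 ≈ 1.2232e-5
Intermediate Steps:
B(g) = 2*g/(70 + g) (B(g) = (2*g)/(70 + g) = 2*g/(70 + g))
1/(B(42 - 1*42) + 81756) = 1/(2*(42 - 1*42)/(70 + (42 - 1*42)) + 81756) = 1/(2*(42 - 42)/(70 + (42 - 42)) + 81756) = 1/(2*0/(70 + 0) + 81756) = 1/(2*0/70 + 81756) = 1/(2*0*(1/70) + 81756) = 1/(0 + 81756) = 1/81756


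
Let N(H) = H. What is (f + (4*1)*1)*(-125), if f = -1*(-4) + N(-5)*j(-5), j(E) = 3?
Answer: 875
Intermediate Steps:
f = -11 (f = -1*(-4) - 5*3 = 4 - 15 = -11)
(f + (4*1)*1)*(-125) = (-11 + (4*1)*1)*(-125) = (-11 + 4*1)*(-125) = (-11 + 4)*(-125) = -7*(-125) = 875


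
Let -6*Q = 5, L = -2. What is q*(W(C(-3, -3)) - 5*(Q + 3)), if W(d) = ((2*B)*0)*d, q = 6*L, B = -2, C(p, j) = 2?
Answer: 130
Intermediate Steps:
Q = -⅚ (Q = -⅙*5 = -⅚ ≈ -0.83333)
q = -12 (q = 6*(-2) = -12)
W(d) = 0 (W(d) = ((2*(-2))*0)*d = (-4*0)*d = 0*d = 0)
q*(W(C(-3, -3)) - 5*(Q + 3)) = -12*(0 - 5*(-⅚ + 3)) = -12*(0 - 5*13/6) = -12*(0 - 65/6) = -12*(-65/6) = 130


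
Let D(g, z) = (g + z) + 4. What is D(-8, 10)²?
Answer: 36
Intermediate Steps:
D(g, z) = 4 + g + z
D(-8, 10)² = (4 - 8 + 10)² = 6² = 36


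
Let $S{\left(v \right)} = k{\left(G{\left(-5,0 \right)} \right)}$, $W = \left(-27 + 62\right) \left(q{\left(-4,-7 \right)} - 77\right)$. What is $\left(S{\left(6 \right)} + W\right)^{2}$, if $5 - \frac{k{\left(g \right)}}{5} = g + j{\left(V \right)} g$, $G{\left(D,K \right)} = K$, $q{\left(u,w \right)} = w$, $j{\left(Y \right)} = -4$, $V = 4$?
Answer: $8497225$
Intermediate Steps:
$k{\left(g \right)} = 25 + 15 g$ ($k{\left(g \right)} = 25 - 5 \left(g - 4 g\right) = 25 - 5 \left(- 3 g\right) = 25 + 15 g$)
$W = -2940$ ($W = \left(-27 + 62\right) \left(-7 - 77\right) = 35 \left(-84\right) = -2940$)
$S{\left(v \right)} = 25$ ($S{\left(v \right)} = 25 + 15 \cdot 0 = 25 + 0 = 25$)
$\left(S{\left(6 \right)} + W\right)^{2} = \left(25 - 2940\right)^{2} = \left(-2915\right)^{2} = 8497225$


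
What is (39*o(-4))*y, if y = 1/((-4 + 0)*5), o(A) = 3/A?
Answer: 117/80 ≈ 1.4625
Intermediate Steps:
y = -1/20 (y = 1/(-4*5) = 1/(-20) = -1/20 ≈ -0.050000)
(39*o(-4))*y = (39*(3/(-4)))*(-1/20) = (39*(3*(-1/4)))*(-1/20) = (39*(-3/4))*(-1/20) = -117/4*(-1/20) = 117/80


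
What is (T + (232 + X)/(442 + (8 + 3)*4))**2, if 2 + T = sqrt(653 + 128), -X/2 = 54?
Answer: 46297045/59049 - 848*sqrt(781)/243 ≈ 686.52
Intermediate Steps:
X = -108 (X = -2*54 = -108)
T = -2 + sqrt(781) (T = -2 + sqrt(653 + 128) = -2 + sqrt(781) ≈ 25.946)
(T + (232 + X)/(442 + (8 + 3)*4))**2 = ((-2 + sqrt(781)) + (232 - 108)/(442 + (8 + 3)*4))**2 = ((-2 + sqrt(781)) + 124/(442 + 11*4))**2 = ((-2 + sqrt(781)) + 124/(442 + 44))**2 = ((-2 + sqrt(781)) + 124/486)**2 = ((-2 + sqrt(781)) + 124*(1/486))**2 = ((-2 + sqrt(781)) + 62/243)**2 = (-424/243 + sqrt(781))**2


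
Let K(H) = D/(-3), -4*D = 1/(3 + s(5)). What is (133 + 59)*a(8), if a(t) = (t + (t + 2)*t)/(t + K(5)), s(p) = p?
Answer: 1622016/769 ≈ 2109.3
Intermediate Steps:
D = -1/32 (D = -1/(4*(3 + 5)) = -1/4/8 = -1/4*1/8 = -1/32 ≈ -0.031250)
K(H) = 1/96 (K(H) = -1/32/(-3) = -1/32*(-1/3) = 1/96)
a(t) = (t + t*(2 + t))/(1/96 + t) (a(t) = (t + (t + 2)*t)/(t + 1/96) = (t + (2 + t)*t)/(1/96 + t) = (t + t*(2 + t))/(1/96 + t))
(133 + 59)*a(8) = (133 + 59)*(96*8*(3 + 8)/(1 + 96*8)) = 192*(96*8*11/(1 + 768)) = 192*(96*8*11/769) = 192*(96*8*(1/769)*11) = 192*(8448/769) = 1622016/769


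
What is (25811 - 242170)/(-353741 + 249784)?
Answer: 216359/103957 ≈ 2.0812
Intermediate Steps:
(25811 - 242170)/(-353741 + 249784) = -216359/(-103957) = -216359*(-1/103957) = 216359/103957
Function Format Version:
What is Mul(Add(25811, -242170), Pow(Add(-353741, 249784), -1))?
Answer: Rational(216359, 103957) ≈ 2.0812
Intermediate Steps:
Mul(Add(25811, -242170), Pow(Add(-353741, 249784), -1)) = Mul(-216359, Pow(-103957, -1)) = Mul(-216359, Rational(-1, 103957)) = Rational(216359, 103957)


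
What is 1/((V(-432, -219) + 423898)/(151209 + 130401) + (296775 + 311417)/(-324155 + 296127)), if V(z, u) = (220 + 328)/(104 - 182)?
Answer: -422837415/8538864262 ≈ -0.049519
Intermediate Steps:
V(z, u) = -274/39 (V(z, u) = 548/(-78) = 548*(-1/78) = -274/39)
1/((V(-432, -219) + 423898)/(151209 + 130401) + (296775 + 311417)/(-324155 + 296127)) = 1/((-274/39 + 423898)/(151209 + 130401) + (296775 + 311417)/(-324155 + 296127)) = 1/((16531748/39)/281610 + 608192/(-28028)) = 1/((16531748/39)*(1/281610) + 608192*(-1/28028)) = 1/(8265874/5491395 - 11696/539) = 1/(-8538864262/422837415) = -422837415/8538864262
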